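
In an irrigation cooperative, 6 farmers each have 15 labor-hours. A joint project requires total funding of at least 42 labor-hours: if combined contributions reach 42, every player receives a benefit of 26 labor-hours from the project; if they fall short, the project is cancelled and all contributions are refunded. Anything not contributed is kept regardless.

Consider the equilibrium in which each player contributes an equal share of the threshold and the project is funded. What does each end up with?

34 labor-hours

Equal share of the threshold: 42/6 = 7.
At this profile no one gains by cutting their contribution: any cut drops the total below 42, the project is cancelled, contributions are refunded, and the deviator ends with 15, which is less than 15 − 7 + 26 = 34. Contributing more than 7 just wastes the excess. So contributing exactly 7 is a best response.
Each player's payoff: 15 − 7 + 26 = 34.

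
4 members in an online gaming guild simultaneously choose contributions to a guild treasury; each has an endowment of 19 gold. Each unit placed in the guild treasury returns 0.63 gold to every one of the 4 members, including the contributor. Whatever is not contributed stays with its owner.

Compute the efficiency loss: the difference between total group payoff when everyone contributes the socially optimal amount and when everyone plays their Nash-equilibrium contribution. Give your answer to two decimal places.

115.52 gold

The private return per contributed unit is 0.63 < 1, so contributing 0 is dominant for every player. At the Nash equilibrium everyone keeps their 19, and the group total is 4 × 19 = 76.
Each contributed unit returns 2.520 to the group as a whole (0.63 to each of 4 players), which exceeds 1, so the social optimum is full contribution: group total = 2.520 × 76 = 191.52.
Efficiency loss = 191.52 − 76 = 115.52.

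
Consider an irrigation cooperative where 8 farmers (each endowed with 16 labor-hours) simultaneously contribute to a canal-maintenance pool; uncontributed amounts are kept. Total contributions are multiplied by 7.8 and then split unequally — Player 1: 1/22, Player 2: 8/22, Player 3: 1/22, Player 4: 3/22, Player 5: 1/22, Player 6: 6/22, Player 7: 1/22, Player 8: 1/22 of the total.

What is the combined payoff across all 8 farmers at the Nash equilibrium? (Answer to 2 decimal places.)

A player with share s gets back 7.8·s per unit contributed, so full contribution is dominant for anyone with s > 1/7.8 = 0.1282 and zero contribution is dominant for anyone below.
Player 2, Player 4 and Player 6 clear that bar, contributing 16 each; the remaining 5 contribute 0. Total contributed: 48.
The canal-maintenance pool pays out 7.8 × 48 = 374.40 in total (split across the unequal shares, but the aggregate is all that matters for the group sum).
The 5 free-riders keep 16 each, adding 80. Group total = 80 + 374.40 = 454.40.

454.40 labor-hours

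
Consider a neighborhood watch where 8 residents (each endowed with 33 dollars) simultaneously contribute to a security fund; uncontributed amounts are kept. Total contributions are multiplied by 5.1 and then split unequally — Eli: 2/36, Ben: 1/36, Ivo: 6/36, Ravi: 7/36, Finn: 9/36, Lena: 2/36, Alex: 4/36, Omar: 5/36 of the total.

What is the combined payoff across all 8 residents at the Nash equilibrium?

399.30 dollars

For player j, contributing a unit is worthwhile iff 5.1 × (j's share) ≥ 1, i.e. iff j's share is at least 0.1961.
Finn alone (share 9/36) is above the threshold, contributing 33; the remaining 7 contribute 0. Total contributed: 33.
The security fund pays out 5.1 × 33 = 168.30 in total (split across the unequal shares, but the aggregate is all that matters for the group sum).
The 7 free-riders keep 33 each, adding 231. Group total = 231 + 168.30 = 399.30.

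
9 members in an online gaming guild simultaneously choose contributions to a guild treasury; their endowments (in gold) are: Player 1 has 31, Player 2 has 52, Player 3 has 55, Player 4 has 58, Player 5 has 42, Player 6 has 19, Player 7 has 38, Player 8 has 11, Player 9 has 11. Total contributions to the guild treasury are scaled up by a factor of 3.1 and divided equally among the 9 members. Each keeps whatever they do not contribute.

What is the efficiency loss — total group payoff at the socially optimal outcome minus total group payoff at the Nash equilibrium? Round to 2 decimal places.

The private return per contributed unit is 3.1/9 = 0.3444 < 1 for every player regardless of endowment, so the Nash equilibrium is zero contribution and the group total is Σ E_j = 31 + 52 + 55 + 58 + 42 + 19 + 38 + 11 + 11 = 317.
Each contributed unit returns 3.100 to the group, so the social optimum is full contribution by everyone: group total = 3.100 × 317 = 982.70.
Efficiency loss = (3.100 − 1) × 317 = 665.70.

665.70 gold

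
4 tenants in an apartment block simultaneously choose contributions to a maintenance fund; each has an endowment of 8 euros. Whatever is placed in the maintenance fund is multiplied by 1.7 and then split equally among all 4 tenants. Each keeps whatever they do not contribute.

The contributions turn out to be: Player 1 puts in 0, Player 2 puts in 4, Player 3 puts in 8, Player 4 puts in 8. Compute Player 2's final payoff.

Total contributed: 0 + 4 + 8 + 8 = 20.
Each receives 1.7 × 20 / 4 = 8.50 from the maintenance fund.
Player 2 keeps 8 − 4 = 4, so Player 2's payoff is 4 + 8.50 = 12.50.

12.50 euros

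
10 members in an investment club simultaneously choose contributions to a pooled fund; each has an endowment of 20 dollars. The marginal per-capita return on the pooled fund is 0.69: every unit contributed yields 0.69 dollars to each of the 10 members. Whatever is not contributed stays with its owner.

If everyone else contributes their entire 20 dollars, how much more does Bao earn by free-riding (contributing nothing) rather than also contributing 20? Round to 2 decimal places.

6.20 dollars

Switching from a contribution of 20 to 0 lets Bao keep an extra 20 dollars, but lowers the pooled fund by 20, which costs Bao their own share of that drop: 0.69 × 20 = 13.80.
Net gain = 20 − 13.80 = 6.20. The private return per contributed unit (0.69) is below 1, so free-riding is indeed the best response regardless of what the others do.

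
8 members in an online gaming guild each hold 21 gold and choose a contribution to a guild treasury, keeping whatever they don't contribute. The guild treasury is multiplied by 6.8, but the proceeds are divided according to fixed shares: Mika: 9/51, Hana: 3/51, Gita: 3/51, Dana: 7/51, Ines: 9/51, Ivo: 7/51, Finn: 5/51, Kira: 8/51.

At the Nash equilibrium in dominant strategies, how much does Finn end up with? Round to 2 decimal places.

For player j, contributing a unit is worthwhile iff 6.8 × (j's share) ≥ 1, i.e. iff j's share is at least 0.1471.
Mika, Ines and Kira clear that bar, contributing 21 each; the remaining 5 contribute 0. Total contributed: 63.
Finn keeps 21 and receives 6.8 × 63 × 5/51 = 42.00 from the guild treasury, for a payoff of 63.00.

63.00 gold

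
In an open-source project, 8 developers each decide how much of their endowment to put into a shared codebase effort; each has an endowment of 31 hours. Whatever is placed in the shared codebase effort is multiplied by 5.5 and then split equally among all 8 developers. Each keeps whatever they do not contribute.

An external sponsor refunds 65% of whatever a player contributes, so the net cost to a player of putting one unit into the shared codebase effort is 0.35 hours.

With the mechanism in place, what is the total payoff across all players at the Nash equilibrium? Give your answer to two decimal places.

Under the mechanism each unit contributed yields (5.5/8) / 0.35 = 1.9643 back to its contributor per unit of net cost, which exceeds 1, making full contribution the dominant choice for everyone.
At the Nash equilibrium everyone contributes 31. Group total payoff = 8 × (31 × 0.65 + 5.5 × 31) = 1525.20.

1525.20 hours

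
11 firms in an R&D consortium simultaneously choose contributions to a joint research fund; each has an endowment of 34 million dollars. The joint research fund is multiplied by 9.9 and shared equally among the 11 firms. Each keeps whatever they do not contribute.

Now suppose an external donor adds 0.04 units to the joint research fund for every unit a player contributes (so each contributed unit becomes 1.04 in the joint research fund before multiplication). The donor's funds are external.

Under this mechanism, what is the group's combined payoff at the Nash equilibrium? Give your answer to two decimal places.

374.00 million dollars

The effective private return is 9.9 × 1.04 / 11 = 0.9360, which is still under 1, so the mechanism doesn't change anyone's dominant strategy: zero contribution.
At the Nash equilibrium no one contributes; group total payoff = 11 × 34 = 374.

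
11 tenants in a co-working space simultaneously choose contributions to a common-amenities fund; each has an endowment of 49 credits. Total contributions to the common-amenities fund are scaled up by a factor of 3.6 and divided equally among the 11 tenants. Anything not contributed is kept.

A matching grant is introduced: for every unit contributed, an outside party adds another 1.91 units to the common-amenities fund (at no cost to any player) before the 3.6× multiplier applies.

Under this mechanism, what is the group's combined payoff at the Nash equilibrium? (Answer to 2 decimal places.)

539.00 credits

Even with the mechanism, each unit contributed returns only 3.6 × 2.91 / 11 = 0.9524 per unit of net cost, so contributing nothing is still dominant.
At the Nash equilibrium no one contributes; group total payoff = 11 × 49 = 539.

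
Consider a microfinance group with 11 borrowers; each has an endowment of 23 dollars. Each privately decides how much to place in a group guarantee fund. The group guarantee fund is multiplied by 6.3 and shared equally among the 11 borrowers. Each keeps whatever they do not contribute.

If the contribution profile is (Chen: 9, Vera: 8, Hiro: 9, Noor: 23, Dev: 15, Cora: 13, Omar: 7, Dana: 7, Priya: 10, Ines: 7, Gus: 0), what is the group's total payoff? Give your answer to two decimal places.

Total contributed: 9 + 8 + 9 + 23 + 15 + 13 + 7 + 7 + 10 + 7 + 0 = 108; total kept: 11 × 23 − 108 = 145.
The group guarantee fund pays out 6.3 × 108 = 680.40 in aggregate.
Group total = 145 + 680.40 = 825.40.

825.40 dollars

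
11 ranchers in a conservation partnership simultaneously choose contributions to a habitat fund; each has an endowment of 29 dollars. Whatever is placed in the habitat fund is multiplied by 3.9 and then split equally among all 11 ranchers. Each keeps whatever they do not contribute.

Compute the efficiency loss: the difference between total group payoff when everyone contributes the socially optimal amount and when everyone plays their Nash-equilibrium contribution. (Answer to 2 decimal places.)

Each contributed unit returns 3.9/11 = 0.3545 to its contributor — below 1 — so contributing 0 is dominant for every player. At the Nash equilibrium everyone keeps their 29, and the group total is 11 × 29 = 319.
Each contributed unit returns 3.900 to the group as a whole (0.3545 to each of 11 players), which exceeds 1, so the social optimum is full contribution: group total = 3.900 × 319 = 1244.10.
Efficiency loss = 1244.10 − 319 = 925.10.

925.10 dollars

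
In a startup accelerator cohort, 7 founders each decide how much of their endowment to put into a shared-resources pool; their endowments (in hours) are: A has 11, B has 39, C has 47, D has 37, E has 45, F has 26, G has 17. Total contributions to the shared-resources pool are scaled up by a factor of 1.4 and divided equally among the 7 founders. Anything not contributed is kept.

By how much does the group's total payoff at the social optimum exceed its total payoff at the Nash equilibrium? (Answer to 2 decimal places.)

88.80 hours

The private return per contributed unit is 1.4/7 = 0.2000 < 1 for every player regardless of endowment, so the Nash equilibrium is zero contribution and the group total is Σ E_j = 11 + 39 + 47 + 37 + 45 + 26 + 17 = 222.
Each contributed unit returns 1.400 to the group, so the social optimum is full contribution by everyone: group total = 1.400 × 222 = 310.80.
Efficiency loss = (1.400 − 1) × 222 = 88.80.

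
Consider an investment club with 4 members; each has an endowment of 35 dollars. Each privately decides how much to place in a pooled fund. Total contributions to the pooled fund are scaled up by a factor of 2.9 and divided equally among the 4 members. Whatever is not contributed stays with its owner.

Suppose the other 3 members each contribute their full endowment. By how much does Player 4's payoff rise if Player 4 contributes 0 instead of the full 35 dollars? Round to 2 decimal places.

9.63 dollars

Switching from a contribution of 35 to 0 lets Player 4 keep an extra 35 dollars, but lowers the pooled fund by 35, which costs Player 4 their own share of that drop: 2.9/4 × 35 = 25.37.
Net gain = 35 − 25.37 = 9.63. The private return per contributed unit (0.7250) is below 1, so free-riding is indeed the best response regardless of what the others do.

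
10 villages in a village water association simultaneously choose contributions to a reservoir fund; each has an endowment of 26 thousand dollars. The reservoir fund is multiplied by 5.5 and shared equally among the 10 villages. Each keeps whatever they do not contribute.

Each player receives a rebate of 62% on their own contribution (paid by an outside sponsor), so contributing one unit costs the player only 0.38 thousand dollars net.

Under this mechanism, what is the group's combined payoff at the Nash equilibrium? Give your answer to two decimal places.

With the mechanism, a contributed unit returns (5.5/10) / 0.38 = 1.4474 per unit of net cost to the contributor — now above 1 — so contributing fully is weakly dominant for every player.
So the Nash equilibrium is full contribution by all 10; the group earns 10 × (26 × 0.62 + 5.5 × 26) = 1591.20.

1591.20 thousand dollars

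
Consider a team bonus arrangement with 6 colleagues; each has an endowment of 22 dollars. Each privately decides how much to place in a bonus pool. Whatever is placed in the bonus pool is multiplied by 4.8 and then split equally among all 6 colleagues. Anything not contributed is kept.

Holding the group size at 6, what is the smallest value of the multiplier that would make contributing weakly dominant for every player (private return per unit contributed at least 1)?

A contributed unit returns (multiplier)/6 to its contributor.
This reaches 1 exactly when the multiplier is 6.

6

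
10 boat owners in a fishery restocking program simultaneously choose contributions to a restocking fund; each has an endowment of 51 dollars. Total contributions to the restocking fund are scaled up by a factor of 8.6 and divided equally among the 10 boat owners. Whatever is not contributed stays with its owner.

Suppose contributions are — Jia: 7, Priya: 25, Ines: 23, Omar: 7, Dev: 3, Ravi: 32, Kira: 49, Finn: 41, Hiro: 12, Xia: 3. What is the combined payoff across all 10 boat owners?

2045.20 dollars

Total contributed: 7 + 25 + 23 + 7 + 3 + 32 + 49 + 41 + 12 + 3 = 202; total kept: 10 × 51 − 202 = 308.
The restocking fund pays out 8.6 × 202 = 1737.20 in aggregate.
Group total = 308 + 1737.20 = 2045.20.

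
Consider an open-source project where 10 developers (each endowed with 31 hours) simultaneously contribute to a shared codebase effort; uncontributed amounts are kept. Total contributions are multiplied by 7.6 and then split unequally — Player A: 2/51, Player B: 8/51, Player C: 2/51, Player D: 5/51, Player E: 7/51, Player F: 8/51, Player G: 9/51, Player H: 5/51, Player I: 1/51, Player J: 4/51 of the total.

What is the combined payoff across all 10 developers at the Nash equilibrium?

A player with share s gets back 7.6·s per unit contributed, so full contribution is dominant for anyone with s > 1/7.6 = 0.1316 and zero contribution is dominant for anyone below.
Player B, Player E, Player F and Player G are above the threshold, contributing 31 each; the remaining 6 contribute 0. Total contributed: 124.
The shared codebase effort pays out 7.6 × 124 = 942.40 in total (split across the unequal shares, but the aggregate is all that matters for the group sum).
The 6 free-riders keep 31 each, adding 186. Group total = 186 + 942.40 = 1128.40.

1128.40 hours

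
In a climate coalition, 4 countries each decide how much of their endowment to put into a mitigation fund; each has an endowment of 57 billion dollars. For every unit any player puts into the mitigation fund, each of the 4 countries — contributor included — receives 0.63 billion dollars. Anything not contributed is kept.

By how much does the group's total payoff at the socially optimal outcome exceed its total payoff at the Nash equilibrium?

346.56 billion dollars

The private return per contributed unit is 0.63 < 1, so contributing 0 is dominant for every player. At the Nash equilibrium everyone keeps their 57, and the group total is 4 × 57 = 228.
Each contributed unit returns 2.520 to the group as a whole (0.63 to each of 4 players), which exceeds 1, so the social optimum is full contribution: group total = 2.520 × 228 = 574.56.
Efficiency loss = 574.56 − 228 = 346.56.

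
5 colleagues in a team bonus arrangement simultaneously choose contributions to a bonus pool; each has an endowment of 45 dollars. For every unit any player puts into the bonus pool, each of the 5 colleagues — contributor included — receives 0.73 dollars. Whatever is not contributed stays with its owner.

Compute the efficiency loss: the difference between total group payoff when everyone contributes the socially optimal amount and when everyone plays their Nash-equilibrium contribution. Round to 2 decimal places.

596.25 dollars

The private return per contributed unit is 0.73 < 1, so contributing 0 is dominant for every player. At the Nash equilibrium everyone keeps their 45, and the group total is 5 × 45 = 225.
Each contributed unit returns 3.650 to the group as a whole (0.73 to each of 5 players), which exceeds 1, so the social optimum is full contribution: group total = 3.650 × 225 = 821.25.
Efficiency loss = 821.25 − 225 = 596.25.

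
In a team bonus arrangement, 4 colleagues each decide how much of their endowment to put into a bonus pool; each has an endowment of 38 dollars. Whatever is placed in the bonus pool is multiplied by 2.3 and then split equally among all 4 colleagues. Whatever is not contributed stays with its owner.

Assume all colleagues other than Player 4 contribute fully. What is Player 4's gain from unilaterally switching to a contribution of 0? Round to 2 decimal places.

16.15 dollars

Switching from a contribution of 38 to 0 lets Player 4 keep an extra 38 dollars, but lowers the bonus pool by 38, which costs Player 4 their own share of that drop: 2.3/4 × 38 = 21.85.
Net gain = 38 − 21.85 = 16.15. The private return per contributed unit (0.5750) is below 1, so free-riding is indeed the best response regardless of what the others do.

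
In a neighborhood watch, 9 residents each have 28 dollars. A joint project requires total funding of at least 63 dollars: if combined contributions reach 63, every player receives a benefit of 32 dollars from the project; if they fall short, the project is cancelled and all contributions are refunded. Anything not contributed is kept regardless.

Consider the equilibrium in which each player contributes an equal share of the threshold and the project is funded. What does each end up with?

53 dollars

Equal share of the threshold: 63/9 = 7.
At this profile no one gains by cutting their contribution: any cut drops the total below 63, the project is cancelled, contributions are refunded, and the deviator ends with 28, which is less than 28 − 7 + 32 = 53. Contributing more than 7 just wastes the excess. So contributing exactly 7 is a best response.
Each player's payoff: 28 − 7 + 32 = 53.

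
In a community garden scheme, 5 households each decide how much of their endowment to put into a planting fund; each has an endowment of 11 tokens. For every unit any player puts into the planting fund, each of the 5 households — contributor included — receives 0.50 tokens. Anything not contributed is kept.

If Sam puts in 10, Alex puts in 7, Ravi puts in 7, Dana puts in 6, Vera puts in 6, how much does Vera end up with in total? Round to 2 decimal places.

23.00 tokens

Total contributed: 10 + 7 + 7 + 6 + 6 = 36.
Each receives 0.50 × 36 = 18.00 from the planting fund.
Vera keeps 11 − 6 = 5, so Vera's payoff is 5 + 18.00 = 23.00.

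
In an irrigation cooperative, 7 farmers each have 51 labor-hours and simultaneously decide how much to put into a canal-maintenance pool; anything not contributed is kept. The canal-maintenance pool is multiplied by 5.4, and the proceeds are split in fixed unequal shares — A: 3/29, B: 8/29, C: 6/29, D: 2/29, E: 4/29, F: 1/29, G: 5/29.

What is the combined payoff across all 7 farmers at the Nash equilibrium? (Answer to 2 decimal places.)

805.80 labor-hours

A player with share s gets back 5.4·s per unit contributed, so full contribution is dominant for anyone with s > 1/5.4 = 0.1852 and zero contribution is dominant for anyone below.
B and C are above the threshold, contributing 51 each; the remaining 5 contribute 0. Total contributed: 102.
The canal-maintenance pool pays out 5.4 × 102 = 550.80 in total (split across the unequal shares, but the aggregate is all that matters for the group sum).
The 5 free-riders keep 51 each, adding 255. Group total = 255 + 550.80 = 805.80.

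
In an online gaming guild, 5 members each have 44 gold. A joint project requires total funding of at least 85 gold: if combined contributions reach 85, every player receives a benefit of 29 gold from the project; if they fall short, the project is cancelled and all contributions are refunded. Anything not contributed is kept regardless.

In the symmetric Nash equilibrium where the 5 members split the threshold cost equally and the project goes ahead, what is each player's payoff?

56 gold

Equal share of the threshold: 85/5 = 17.
At this profile no one gains by cutting their contribution: any cut drops the total below 85, the project is cancelled, contributions are refunded, and the deviator ends with 44, which is less than 44 − 17 + 29 = 56. Contributing more than 17 just wastes the excess. So contributing exactly 17 is a best response.
Each player's payoff: 44 − 17 + 29 = 56.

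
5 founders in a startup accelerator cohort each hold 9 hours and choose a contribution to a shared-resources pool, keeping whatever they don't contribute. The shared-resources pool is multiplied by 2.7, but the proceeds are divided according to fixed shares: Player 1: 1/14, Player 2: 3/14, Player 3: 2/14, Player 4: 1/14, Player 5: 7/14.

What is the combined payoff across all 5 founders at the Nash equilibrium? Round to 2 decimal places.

For player j, contributing a unit is worthwhile iff 2.7 × (j's share) ≥ 1, i.e. iff j's share is at least 0.3704.
The only share above 0.3704 is Player 5's 7/14, contributing 9; the remaining 4 contribute 0. Total contributed: 9.
The shared-resources pool pays out 2.7 × 9 = 24.30 in total (split across the unequal shares, but the aggregate is all that matters for the group sum).
The 4 free-riders keep 9 each, adding 36. Group total = 36 + 24.30 = 60.30.

60.30 hours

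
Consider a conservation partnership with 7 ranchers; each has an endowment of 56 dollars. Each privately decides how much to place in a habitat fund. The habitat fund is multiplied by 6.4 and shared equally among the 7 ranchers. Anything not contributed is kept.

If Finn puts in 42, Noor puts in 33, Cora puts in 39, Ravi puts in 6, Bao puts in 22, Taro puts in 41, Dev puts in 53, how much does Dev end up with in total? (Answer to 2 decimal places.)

218.77 dollars

Total contributed: 42 + 33 + 39 + 6 + 22 + 41 + 53 = 236.
Each receives 6.4 × 236 / 7 = 215.77 from the habitat fund.
Dev keeps 56 − 53 = 3, so Dev's payoff is 3 + 215.77 = 218.77.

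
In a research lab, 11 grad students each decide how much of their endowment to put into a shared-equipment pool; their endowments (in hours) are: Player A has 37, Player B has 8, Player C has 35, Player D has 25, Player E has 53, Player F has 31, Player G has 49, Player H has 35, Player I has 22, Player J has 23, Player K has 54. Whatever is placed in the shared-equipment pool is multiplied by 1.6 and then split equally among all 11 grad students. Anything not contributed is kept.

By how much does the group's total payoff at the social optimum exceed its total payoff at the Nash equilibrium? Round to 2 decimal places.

The private return per contributed unit is 1.6/11 = 0.1455 < 1 for every player regardless of endowment, so the Nash equilibrium is zero contribution and the group total is Σ E_j = 37 + 8 + 35 + 25 + 53 + 31 + 49 + 35 + 22 + 23 + 54 = 372.
Each contributed unit returns 1.600 to the group, so the social optimum is full contribution by everyone: group total = 1.600 × 372 = 595.20.
Efficiency loss = (1.600 − 1) × 372 = 223.20.

223.20 hours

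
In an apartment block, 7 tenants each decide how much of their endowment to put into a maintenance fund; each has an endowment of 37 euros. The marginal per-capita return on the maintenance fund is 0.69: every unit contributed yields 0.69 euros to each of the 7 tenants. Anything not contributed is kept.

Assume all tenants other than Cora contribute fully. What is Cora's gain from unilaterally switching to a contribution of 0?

11.47 euros

Switching from a contribution of 37 to 0 lets Cora keep an extra 37 euros, but lowers the maintenance fund by 37, which costs Cora their own share of that drop: 0.69 × 37 = 25.53.
Net gain = 37 − 25.53 = 11.47. The private return per contributed unit (0.69) is below 1, so free-riding is indeed the best response regardless of what the others do.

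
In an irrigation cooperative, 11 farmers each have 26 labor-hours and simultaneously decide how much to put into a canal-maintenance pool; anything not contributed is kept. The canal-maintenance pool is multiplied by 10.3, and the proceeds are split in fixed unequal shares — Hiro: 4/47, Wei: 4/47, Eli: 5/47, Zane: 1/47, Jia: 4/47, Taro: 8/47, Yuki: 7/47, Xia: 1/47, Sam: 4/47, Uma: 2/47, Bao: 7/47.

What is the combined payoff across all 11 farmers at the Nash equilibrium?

1253.20 labor-hours

A player with share s gets back 10.3·s per unit contributed, so full contribution is dominant for anyone with s > 1/10.3 = 0.0971 and zero contribution is dominant for anyone below.
The shares above 0.0971 belong to Eli, Taro, Yuki and Bao, contributing 26 each; the remaining 7 contribute 0. Total contributed: 104.
The canal-maintenance pool pays out 10.3 × 104 = 1071.20 in total (split across the unequal shares, but the aggregate is all that matters for the group sum).
The 7 free-riders keep 26 each, adding 182. Group total = 182 + 1071.20 = 1253.20.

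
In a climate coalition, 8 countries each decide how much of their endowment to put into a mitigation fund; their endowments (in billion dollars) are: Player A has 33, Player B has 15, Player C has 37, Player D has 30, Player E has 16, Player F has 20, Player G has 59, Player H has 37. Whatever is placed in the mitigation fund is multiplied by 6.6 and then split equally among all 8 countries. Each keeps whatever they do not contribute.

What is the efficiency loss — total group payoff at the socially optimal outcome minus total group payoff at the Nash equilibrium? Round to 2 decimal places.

1383.20 billion dollars

The private return per contributed unit is 6.6/8 = 0.8250 < 1 for every player regardless of endowment, so the Nash equilibrium is zero contribution and the group total is Σ E_j = 33 + 15 + 37 + 30 + 16 + 20 + 59 + 37 = 247.
Each contributed unit returns 6.600 to the group, so the social optimum is full contribution by everyone: group total = 6.600 × 247 = 1630.20.
Efficiency loss = (6.600 − 1) × 247 = 1383.20.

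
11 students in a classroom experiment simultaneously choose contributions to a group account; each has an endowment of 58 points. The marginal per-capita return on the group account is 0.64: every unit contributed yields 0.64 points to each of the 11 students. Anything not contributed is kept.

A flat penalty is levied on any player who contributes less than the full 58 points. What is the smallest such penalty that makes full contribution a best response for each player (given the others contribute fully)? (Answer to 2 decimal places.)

20.88 points

Given the others contribute fully, the best deviation is to contribute 0 (any partial contribution still incurs the fine and gives up units whose private return 0.64 is below 1).
Deviating from 58 to 0 saves 58 points but forfeits the deviator's share of the drop in the group account: 0.64 × 58 = 37.12.
So the deviation gain is 58 − 37.12 = 20.88, and the fine must be at least 20.88 points to wipe it out.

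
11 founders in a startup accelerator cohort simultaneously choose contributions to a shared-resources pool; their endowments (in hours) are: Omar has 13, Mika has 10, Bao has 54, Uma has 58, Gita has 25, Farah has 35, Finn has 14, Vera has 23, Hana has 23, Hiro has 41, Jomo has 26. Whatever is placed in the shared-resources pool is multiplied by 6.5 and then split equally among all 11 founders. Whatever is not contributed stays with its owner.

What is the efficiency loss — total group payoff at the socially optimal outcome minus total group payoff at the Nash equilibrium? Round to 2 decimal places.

1771.00 hours

The private return per contributed unit is 6.5/11 = 0.5909 < 1 for every player regardless of endowment, so the Nash equilibrium is zero contribution and the group total is Σ E_j = 13 + 10 + 54 + 58 + 25 + 35 + 14 + 23 + 23 + 41 + 26 = 322.
Each contributed unit returns 6.500 to the group, so the social optimum is full contribution by everyone: group total = 6.500 × 322 = 2093.00.
Efficiency loss = (6.500 − 1) × 322 = 1771.00.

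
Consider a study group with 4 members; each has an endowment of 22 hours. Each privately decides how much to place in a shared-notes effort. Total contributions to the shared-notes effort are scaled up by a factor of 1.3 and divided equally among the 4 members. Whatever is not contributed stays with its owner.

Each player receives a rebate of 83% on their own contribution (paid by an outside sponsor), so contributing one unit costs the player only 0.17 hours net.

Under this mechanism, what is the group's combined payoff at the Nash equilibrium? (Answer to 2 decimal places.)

187.44 hours

With the mechanism, a contributed unit returns (1.3/4) / 0.17 = 1.9118 per unit of net cost to the contributor — now above 1 — so contributing fully is weakly dominant for every player.
So the Nash equilibrium is full contribution by all 4; the group earns 4 × (22 × 0.83 + 1.3 × 22) = 187.44.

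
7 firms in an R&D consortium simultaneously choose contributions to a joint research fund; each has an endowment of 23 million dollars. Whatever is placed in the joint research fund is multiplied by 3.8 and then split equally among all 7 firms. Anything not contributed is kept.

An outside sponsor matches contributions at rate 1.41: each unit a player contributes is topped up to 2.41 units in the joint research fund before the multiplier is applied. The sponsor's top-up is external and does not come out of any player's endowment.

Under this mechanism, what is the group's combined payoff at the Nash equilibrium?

The effective private return per unit is now 3.8 × 2.41 / 7 = 1.3083 > 1, so every player's dominant strategy flips to full contribution.
At the Nash equilibrium everyone contributes 23. Group total payoff = 3.8 × 2.41 × 161 = 1474.44.

1474.44 million dollars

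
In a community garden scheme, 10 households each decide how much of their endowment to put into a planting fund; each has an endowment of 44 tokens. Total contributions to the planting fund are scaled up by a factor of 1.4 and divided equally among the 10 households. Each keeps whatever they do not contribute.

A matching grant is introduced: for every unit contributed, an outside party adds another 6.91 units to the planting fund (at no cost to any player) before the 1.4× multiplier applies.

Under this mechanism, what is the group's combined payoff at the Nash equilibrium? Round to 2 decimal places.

4872.56 tokens

The effective private return per unit is now 1.4 × 7.91 / 10 = 1.1074 > 1, so every player's dominant strategy flips to full contribution.
At the Nash equilibrium everyone contributes 44. Group total payoff = 1.4 × 7.91 × 440 = 4872.56.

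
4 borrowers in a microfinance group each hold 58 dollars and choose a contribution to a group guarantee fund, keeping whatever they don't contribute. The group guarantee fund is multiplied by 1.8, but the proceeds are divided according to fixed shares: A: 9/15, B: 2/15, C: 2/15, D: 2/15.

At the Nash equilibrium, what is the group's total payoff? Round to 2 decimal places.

For player j, contributing a unit is worthwhile iff 1.8 × (j's share) ≥ 1, i.e. iff j's share is at least 0.5556.
The only share above 0.5556 is A's 9/15, contributing 58; the remaining 3 contribute 0. Total contributed: 58.
The group guarantee fund pays out 1.8 × 58 = 104.40 in total (split across the unequal shares, but the aggregate is all that matters for the group sum).
The 3 free-riders keep 58 each, adding 174. Group total = 174 + 104.40 = 278.40.

278.40 dollars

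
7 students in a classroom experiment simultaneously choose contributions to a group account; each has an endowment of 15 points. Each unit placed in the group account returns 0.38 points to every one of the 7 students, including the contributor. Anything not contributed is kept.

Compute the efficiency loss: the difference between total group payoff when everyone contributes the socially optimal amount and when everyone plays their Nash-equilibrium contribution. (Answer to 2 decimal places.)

174.30 points

The private return per contributed unit is 0.38 < 1, so contributing 0 is dominant for every player. At the Nash equilibrium everyone keeps their 15, and the group total is 7 × 15 = 105.
Each contributed unit returns 2.660 to the group as a whole (0.38 to each of 7 players), which exceeds 1, so the social optimum is full contribution: group total = 2.660 × 105 = 279.30.
Efficiency loss = 279.30 − 105 = 174.30.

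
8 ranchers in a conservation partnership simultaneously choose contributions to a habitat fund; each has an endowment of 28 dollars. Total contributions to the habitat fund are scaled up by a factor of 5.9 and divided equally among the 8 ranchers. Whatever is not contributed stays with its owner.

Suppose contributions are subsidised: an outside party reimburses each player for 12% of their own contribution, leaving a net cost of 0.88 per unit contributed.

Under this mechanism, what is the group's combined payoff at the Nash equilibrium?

Even with the mechanism, each unit contributed returns only (5.9/8) / 0.88 = 0.8381 per unit of net cost, so contributing nothing is still dominant.
At the Nash equilibrium no one contributes; group total payoff = 8 × 28 = 224.

224.00 dollars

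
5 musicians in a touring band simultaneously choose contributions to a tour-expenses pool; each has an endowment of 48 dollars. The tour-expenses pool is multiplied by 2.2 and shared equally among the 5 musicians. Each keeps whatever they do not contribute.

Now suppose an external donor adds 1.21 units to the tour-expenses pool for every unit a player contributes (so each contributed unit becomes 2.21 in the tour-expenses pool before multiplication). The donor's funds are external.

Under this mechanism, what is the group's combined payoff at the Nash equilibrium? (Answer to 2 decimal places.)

240.00 dollars

With the mechanism, a contributed unit returns 2.2 × 2.21 / 5 = 0.9724 per unit of net cost — still below 1 — so contributing 0 remains dominant for every player.
Everyone keeps their endowment and the group total is 5 × 48 = 240.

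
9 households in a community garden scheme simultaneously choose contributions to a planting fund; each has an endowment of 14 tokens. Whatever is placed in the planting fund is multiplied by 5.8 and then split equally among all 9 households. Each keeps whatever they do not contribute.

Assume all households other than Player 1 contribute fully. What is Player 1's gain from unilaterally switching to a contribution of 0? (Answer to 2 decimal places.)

Switching from a contribution of 14 to 0 lets Player 1 keep an extra 14 tokens, but lowers the planting fund by 14, which costs Player 1 their own share of that drop: 5.8/9 × 14 = 9.02.
Net gain = 14 − 9.02 = 4.98. The private return per contributed unit (0.6444) is below 1, so free-riding is indeed the best response regardless of what the others do.

4.98 tokens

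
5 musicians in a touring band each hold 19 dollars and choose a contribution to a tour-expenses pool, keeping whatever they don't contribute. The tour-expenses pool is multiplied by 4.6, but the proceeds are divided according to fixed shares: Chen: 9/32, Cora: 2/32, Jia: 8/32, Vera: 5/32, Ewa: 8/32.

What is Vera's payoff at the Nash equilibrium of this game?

59.97 dollars

Each unit j contributes comes back to j as 4.6 × (j's share), so j prefers to contribute only if that share exceeds 1/4.6 = 0.2174; otherwise keeping the unit dominates.
Chen, Jia and Ewa clear that bar, contributing 19 each; the remaining 2 contribute 0. Total contributed: 57.
Vera keeps 19 and receives 4.6 × 57 × 5/32 = 40.97 from the tour-expenses pool, for a payoff of 59.97.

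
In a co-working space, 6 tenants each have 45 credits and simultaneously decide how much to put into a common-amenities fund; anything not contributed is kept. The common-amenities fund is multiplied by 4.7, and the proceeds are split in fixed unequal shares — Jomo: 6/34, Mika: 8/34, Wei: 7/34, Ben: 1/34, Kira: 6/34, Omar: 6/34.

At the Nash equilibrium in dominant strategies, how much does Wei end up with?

88.54 credits

Each unit j contributes comes back to j as 4.7 × (j's share), so j prefers to contribute only if that share exceeds 1/4.7 = 0.2128; otherwise keeping the unit dominates.
Mika alone (share 8/34) is above the threshold, contributing 45; the remaining 5 contribute 0. Total contributed: 45.
Wei keeps 45 and receives 4.7 × 45 × 7/34 = 43.54 from the common-amenities fund, for a payoff of 88.54.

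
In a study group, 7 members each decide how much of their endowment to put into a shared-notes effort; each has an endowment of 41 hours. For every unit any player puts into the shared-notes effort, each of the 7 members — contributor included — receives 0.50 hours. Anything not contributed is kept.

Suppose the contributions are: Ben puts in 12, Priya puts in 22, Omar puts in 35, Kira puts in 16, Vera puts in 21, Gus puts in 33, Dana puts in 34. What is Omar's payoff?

92.50 hours

Total contributed: 12 + 22 + 35 + 16 + 21 + 33 + 34 = 173.
Each receives 0.50 × 173 = 86.50 from the shared-notes effort.
Omar keeps 41 − 35 = 6, so Omar's payoff is 6 + 86.50 = 92.50.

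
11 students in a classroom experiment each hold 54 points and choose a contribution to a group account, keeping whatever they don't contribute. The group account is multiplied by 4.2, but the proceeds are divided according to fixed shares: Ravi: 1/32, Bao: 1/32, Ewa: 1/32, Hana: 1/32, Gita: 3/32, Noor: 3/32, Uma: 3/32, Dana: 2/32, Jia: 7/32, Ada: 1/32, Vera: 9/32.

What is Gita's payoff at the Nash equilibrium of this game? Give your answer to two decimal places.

75.26 points

Player j's private return per contributed unit is 4.2 × (j's share). Contributing is weakly dominant for j when that share is at least 1/4.2 = 0.2381, and contributing 0 is dominant otherwise.
The only share above 0.2381 is Vera's 9/32, contributing 54; the remaining 10 contribute 0. Total contributed: 54.
Gita keeps 54 and receives 4.2 × 54 × 3/32 = 21.26 from the group account, for a payoff of 75.26.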